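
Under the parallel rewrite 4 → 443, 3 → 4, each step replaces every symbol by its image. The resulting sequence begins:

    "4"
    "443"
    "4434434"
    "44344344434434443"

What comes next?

44344344434434443443443444344344434434434

Replace each of the 17 characters of 44344344434434443 in place — 443 443 4 443 443 4 443 443 443 4 443 443 4 443 443 443 4 — and concatenate.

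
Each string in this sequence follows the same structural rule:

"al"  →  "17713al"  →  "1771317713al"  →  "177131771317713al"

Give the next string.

17713177131771317713al

Each term is the previous one with 17713 prepended.
So the next term is 17713·177131771317713al.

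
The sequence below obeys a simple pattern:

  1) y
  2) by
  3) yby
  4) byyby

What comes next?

ybybyyby

This is a Fibonacci-style word recurrence s(k) = s(k−2)·s(k−1): e.g. y·by = yby.
So term 5 is yby·byyby.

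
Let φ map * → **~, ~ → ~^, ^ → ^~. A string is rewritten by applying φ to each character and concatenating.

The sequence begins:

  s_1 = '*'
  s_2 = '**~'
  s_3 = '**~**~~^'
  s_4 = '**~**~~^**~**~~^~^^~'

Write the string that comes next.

Rewriting the 20 symbols of **~**~~^**~**~~^~^^~ one by one yields **~ **~ ~^ **~ **~ ~^ ~^ ^~ **~ **~ ~^ **~ **~ ~^ ~^ ^~ ~^ ^~ ^~ ~^; concatenated:

**~**~~^**~**~~^~^^~**~**~~^**~**~~^~^^~~^^~^~~^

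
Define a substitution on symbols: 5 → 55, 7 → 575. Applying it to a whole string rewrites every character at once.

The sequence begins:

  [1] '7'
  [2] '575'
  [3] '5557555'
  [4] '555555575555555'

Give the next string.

5555555555555557555555555555555

Applying the rule to each of the 15 symbols of 555555575555555 gives the pieces 55 55 55 55 55 55 55 575 55 55 55 55 55 55 55, which concatenate to the answer.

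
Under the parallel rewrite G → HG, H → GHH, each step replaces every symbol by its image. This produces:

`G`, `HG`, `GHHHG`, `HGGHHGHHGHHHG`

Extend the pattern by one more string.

GHHHGHGGHHGHHHGGHHGHHHGGHHGHHGHHHG

φ(HGGHHGHHGHHHG) expands symbol-by-symbol to GHH HG HG GHH GHH HG GHH GHH HG GHH GHH GHH HG; joining the 13 pieces gives the next term.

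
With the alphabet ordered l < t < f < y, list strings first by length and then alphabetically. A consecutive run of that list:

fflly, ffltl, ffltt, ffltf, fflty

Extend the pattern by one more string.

Find the rightmost character of fflty below y, bump it to the next letter, and reset everything to its right to l.

fflfl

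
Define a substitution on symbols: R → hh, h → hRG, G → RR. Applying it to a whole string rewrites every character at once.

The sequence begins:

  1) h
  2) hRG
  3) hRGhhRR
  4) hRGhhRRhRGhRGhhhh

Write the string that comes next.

hRGhhRRhRGhRGhhhhhRGhhRRhRGhhRRhRGhRGhRGhRG

Applying the rule to each of the 17 symbols of hRGhhRRhRGhRGhhhh gives the pieces hRG hh RR hRG hRG hh hh hRG hh RR hRG hh RR hRG hRG hRG hRG, which concatenate to the answer.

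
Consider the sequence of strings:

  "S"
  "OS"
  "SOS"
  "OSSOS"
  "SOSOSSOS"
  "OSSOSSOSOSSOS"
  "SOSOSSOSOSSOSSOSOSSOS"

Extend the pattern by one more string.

OSSOSSOSOSSOSSOSOSSOSOSSOSSOSOSSOS

Each term (from the third on) is the two preceding terms concatenated in order: term 3 = S·OS = SOS.
Continuing: OSSOSSOSOSSOS · SOSOSSOSOSSOSSOSOSSOS gives term 8.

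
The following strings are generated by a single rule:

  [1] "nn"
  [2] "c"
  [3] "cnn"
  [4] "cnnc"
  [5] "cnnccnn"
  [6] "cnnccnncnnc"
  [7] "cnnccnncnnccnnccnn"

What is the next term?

cnnccnncnnccnnccnncnnccnncnnc

This is a Fibonacci-style word recurrence s(k) = s(k−1)·s(k−2): e.g. c·nn = cnn.
So term 8 is cnnccnncnnccnnccnn·cnnccnncnnc.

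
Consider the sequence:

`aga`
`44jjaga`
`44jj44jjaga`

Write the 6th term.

Every step adds 44jj at the front: s(k+1) = 44jj·s(k).
From 44jj44jjaga, 3 further steps: 44jj44jjaga → 44jj44jj44jjaga → 44jj44jj44jj44jjaga → (answer).

44jj44jj44jj44jj44jjaga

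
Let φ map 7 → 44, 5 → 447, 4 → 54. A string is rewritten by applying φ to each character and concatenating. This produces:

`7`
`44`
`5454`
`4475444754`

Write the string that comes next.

Rewriting each symbol of 4475444754: 4→54, 4→54, 7→44, 5→447, 4→54, 4→54, 4→54, 7→44, 5→447, 4→54, which concatenates to 54 54 44 447 54 54 54 44 447 54.

5454444475454544444754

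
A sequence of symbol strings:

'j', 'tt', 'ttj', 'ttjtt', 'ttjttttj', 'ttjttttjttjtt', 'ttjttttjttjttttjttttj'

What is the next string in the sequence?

ttjttttjttjttttjttttjttjttttjttjtt

Each term (from the third on) is the previous term followed by the one before it: term 3 = tt·j = ttj.
Continuing: ttjttttjttjttttjttttj · ttjttttjttjtt gives term 8.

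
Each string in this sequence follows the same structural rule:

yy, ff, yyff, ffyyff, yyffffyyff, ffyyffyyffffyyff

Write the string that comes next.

yyffffyyffffyyffyyffffyyff

This is a Fibonacci-style word recurrence s(k) = s(k−2)·s(k−1): e.g. yy·ff = yyff.
So term 7 is yyffffyyff·ffyyffyyffffyyff.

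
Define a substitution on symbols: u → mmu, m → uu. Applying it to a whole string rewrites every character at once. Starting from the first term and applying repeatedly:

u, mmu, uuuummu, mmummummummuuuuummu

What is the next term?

uuuummuuuuummuuuuummuuuuummummummummummuuuuummu

Replace each of the 19 characters of mmummummummuuuuummu in place — uu uu mmu uu uu mmu uu uu mmu uu uu mmu mmu mmu mmu mmu uu uu mmu — and concatenate.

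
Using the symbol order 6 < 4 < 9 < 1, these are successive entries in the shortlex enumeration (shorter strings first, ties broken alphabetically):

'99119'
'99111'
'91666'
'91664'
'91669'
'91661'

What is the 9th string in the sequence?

Stepping forward 3 times from 91661: 91661 → 91646 → 91644, then the target.

91649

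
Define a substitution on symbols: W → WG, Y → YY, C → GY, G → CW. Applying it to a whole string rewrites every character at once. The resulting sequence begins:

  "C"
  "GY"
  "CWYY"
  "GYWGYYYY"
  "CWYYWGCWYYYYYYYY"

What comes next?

φ(CWYYWGCWYYYYYYYY) expands symbol-by-symbol to GY WG YY YY WG CW GY WG YY YY YY YY YY YY YY YY; joining the 16 pieces gives the next term.

GYWGYYYYWGCWGYWGYYYYYYYYYYYYYYYY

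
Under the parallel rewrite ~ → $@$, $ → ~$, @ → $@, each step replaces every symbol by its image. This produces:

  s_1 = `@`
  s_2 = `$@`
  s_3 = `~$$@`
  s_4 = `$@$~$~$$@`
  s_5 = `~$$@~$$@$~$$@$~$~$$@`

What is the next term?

Replace each of the 20 characters of ~$$@~$$@$~$$@$~$~$$@ in place — $@$ ~$ ~$ $@ $@$ ~$ ~$ $@ ~$ $@$ ~$ ~$ $@ ~$ $@$ ~$ $@$ ~$ ~$ $@ — and concatenate.

$@$~$~$$@$@$~$~$$@~$$@$~$~$$@~$$@$~$$@$~$~$$@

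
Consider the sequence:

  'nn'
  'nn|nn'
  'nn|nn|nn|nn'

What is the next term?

Every step duplicates the string with '|' between the halves.
One more doubling of nn|nn|nn|nn gives the answer.

nn|nn|nn|nn|nn|nn|nn|nn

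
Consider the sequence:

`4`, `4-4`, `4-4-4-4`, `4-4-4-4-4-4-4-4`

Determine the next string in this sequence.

4-4-4-4-4-4-4-4-4-4-4-4-4-4-4-4

s(k+1) = s(k)·-·s(k) — each term doubles the last with '-' between the halves.
One more doubling of 4-4-4-4-4-4-4-4 gives the answer.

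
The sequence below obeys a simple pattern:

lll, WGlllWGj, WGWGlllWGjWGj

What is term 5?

s(k+1) = WG·s(k)·WGj, so each term gains WG as a prefix and WGj as a suffix.
From WGWGlllWGjWGj, 2 further steps: WGWGlllWGjWGj → WGWGWGlllWGjWGjWGj → (answer).

WGWGWGWGlllWGjWGjWGjWGj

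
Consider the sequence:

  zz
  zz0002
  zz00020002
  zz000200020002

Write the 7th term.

Each term is the previous one with 0002 appended.
From zz000200020002, 3 further steps: zz000200020002 → zz0002000200020002 → zz00020002000200020002 → (answer).

zz000200020002000200020002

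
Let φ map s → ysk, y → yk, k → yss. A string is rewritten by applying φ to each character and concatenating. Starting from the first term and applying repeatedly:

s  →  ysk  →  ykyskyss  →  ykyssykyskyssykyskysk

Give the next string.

Rewriting the 21 symbols of ykyssykyskyssykyskysk one by one yields yk yss yk ysk ysk yk yss yk ysk yss yk ysk ysk yk yss yk ysk yss yk ysk yss; concatenated:

ykyssykyskyskykyssykyskyssykyskyskykyssykyskyssykyskyss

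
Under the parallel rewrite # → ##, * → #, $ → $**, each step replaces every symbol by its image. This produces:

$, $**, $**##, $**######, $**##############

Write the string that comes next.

$**##############################

Replace each of the 17 characters of $**############## in place — $** # # ## ## ## ## ## ## ## ## ## ## ## ## ## ## — and concatenate.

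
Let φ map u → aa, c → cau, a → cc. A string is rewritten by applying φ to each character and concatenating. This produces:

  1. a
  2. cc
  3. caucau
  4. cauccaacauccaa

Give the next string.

Applying the rule to each of the 14 symbols of cauccaacauccaa gives the pieces cau cc aa cau cau cc cc cau cc aa cau cau cc cc, which concatenate to the answer.

cauccaacaucaucccccauccaacaucaucccc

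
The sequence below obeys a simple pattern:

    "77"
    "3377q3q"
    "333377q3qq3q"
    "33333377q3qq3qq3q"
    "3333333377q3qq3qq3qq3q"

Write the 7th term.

33333333333377q3qq3qq3qq3qq3qq3q

s(k+1) = 33·s(k)·q3q, so each term gains 33 as a prefix and q3q as a suffix.
From 3333333377q3qq3qq3qq3q, 2 further steps: 3333333377q3qq3qq3qq3q → 333333333377q3qq3qq3qq3qq3q → (answer).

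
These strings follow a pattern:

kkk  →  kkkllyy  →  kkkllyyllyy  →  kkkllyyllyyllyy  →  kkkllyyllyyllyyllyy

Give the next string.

Each term is the previous one with llyy appended.
Applying this once more to kkkllyyllyyllyyllyy:

kkkllyyllyyllyyllyyllyy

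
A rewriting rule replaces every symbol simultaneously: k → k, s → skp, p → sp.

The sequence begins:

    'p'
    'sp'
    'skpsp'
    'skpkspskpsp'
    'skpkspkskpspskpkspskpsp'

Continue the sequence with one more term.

φ(skpkspkskpspskpkspskpsp) expands symbol-by-symbol to skp k sp k skp sp k skp k sp skp sp skp k sp k skp sp skp k sp skp sp; joining the 23 pieces gives the next term.

skpkspkskpspkskpkspskpspskpkspkskpspskpkspskpsp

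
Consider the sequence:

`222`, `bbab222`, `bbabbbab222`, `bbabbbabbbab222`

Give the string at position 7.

bbabbbabbbabbbabbbabbbab222

Each term is the previous one with bbab prepended.
From bbabbbabbbab222, 3 further steps: bbabbbabbbab222 → bbabbbabbbabbbab222 → bbabbbabbbabbbabbbab222 → (answer).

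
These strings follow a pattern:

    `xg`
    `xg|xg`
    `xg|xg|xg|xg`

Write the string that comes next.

s(k+1) = s(k)·|·s(k) — each term doubles the last with '|' between the halves.
Doubling xg|xg|xg|xg with '|' between the halves:

xg|xg|xg|xg|xg|xg|xg|xg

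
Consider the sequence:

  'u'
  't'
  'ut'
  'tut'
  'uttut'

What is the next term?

tututtut

This is a Fibonacci-style word recurrence s(k) = s(k−2)·s(k−1): e.g. u·t = ut.
Continuing: tut · uttut gives term 6.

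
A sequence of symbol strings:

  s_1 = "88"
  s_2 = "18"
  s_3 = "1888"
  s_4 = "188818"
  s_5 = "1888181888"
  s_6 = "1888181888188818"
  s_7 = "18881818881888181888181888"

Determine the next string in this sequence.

This is a Fibonacci-style word recurrence s(k) = s(k−1)·s(k−2): e.g. 18·88 = 1888.
Continuing: 18881818881888181888181888 · 1888181888188818 gives term 8.

188818188818881818881818881888181888188818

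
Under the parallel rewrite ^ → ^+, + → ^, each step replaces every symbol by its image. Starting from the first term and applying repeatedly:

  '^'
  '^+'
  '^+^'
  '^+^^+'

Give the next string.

^+^^+^+^

Rewriting each symbol of ^+^^+: ^→^+, +→^, ^→^+, ^→^+, +→^, which concatenates to ^+ ^ ^+ ^+ ^.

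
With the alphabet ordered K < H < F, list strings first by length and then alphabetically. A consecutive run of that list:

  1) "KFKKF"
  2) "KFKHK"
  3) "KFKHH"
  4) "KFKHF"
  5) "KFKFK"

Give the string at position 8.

Continuing the enumeration 3 steps past KFKFK: KFKFK → KFKFH → KFKFF → (answer).

KFHKK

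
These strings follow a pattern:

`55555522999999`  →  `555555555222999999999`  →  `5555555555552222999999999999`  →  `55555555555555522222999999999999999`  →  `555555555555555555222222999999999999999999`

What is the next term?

5555555555555555555552222222999999999999999999999

Each string has the form 5^{3n} 2^{n} 9^{3n}, where the shown terms are n = 2, 3, 4, 5, 6.
Setting n = 7 gives 21, 7, 21 characters in each block.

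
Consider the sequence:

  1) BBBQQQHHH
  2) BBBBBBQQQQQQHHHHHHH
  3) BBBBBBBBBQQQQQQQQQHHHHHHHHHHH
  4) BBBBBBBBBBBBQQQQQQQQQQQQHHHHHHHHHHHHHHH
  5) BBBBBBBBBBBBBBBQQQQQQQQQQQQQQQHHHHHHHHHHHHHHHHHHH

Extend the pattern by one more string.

BBBBBBBBBBBBBBBBBBQQQQQQQQQQQQQQQQQQHHHHHHHHHHHHHHHHHHHHHHH

Term n consists of 3n B's, followed by 3n Q's, followed by 4n-1 H's (n = 1, 2, …).
At n = 6 the blocks have lengths 18, 18, 23.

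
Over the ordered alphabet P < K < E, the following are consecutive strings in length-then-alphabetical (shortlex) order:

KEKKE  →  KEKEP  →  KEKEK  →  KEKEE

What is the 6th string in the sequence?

KEEPK

Continuing the enumeration 2 steps past KEKEE: KEKEE → KEEPP → (answer).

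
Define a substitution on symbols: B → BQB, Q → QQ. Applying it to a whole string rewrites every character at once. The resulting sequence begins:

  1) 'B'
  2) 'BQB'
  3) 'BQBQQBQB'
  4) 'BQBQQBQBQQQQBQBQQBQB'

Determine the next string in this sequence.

BQBQQBQBQQQQBQBQQBQBQQQQQQQQBQBQQBQBQQQQBQBQQBQB

φ(BQBQQBQBQQQQBQBQQBQB) expands symbol-by-symbol to BQB QQ BQB QQ QQ BQB QQ BQB QQ QQ QQ QQ BQB QQ BQB QQ QQ BQB QQ BQB; joining the 20 pieces gives the next term.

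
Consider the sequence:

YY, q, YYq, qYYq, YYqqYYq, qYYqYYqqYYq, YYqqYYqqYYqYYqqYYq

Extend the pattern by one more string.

Each term (from the third on) is the two preceding terms concatenated in order: term 3 = YY·q = YYq.
The next term joins qYYqYYqqYYq and YYqqYYqqYYqYYqqYYq.

qYYqYYqqYYqYYqqYYqqYYqYYqqYYq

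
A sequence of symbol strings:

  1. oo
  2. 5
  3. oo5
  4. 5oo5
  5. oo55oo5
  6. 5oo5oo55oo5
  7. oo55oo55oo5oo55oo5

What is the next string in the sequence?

From term 3 onward, concatenate the second-to-last term with the last: oo·5 = oo5, 5·oo5 = 5oo5, …
The next term joins 5oo5oo55oo5 and oo55oo55oo5oo55oo5.

5oo5oo55oo5oo55oo55oo5oo55oo5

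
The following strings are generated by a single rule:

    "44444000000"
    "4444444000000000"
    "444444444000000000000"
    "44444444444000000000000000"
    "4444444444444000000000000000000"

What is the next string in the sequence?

444444444444444000000000000000000000

Term n consists of 2n+1 4's, followed by 3n 0's, where the shown terms are n = 2, 3, 4, 5, 6.
Setting n = 7 gives 15, 21 characters in each block.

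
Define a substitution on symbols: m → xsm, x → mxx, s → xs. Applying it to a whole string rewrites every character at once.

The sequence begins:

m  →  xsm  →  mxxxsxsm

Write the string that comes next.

xsmmxxmxxmxxxsmxxxsxsm

Expanding mxxxsxsm: m→xsm, x→mxx, x→mxx, x→mxx, s→xs, x→mxx, s→xs, m→xsm. Concatenated: xsm mxx mxx mxx xs mxx xs xsm.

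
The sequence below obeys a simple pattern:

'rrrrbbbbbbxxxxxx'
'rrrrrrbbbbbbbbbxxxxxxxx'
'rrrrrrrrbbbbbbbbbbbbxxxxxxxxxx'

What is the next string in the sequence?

Each string has the form r^{2n} b^{3n} x^{2n+2}, where the shown terms are n = 2, 3, 4.
At n = 5 the blocks have lengths 10, 15, 12.

rrrrrrrrrrbbbbbbbbbbbbbbbxxxxxxxxxxxx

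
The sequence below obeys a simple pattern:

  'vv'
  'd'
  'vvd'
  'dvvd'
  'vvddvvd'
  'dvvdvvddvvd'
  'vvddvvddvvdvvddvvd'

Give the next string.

dvvdvvddvvdvvddvvddvvdvvddvvd

Each term (from the third on) is the two preceding terms concatenated in order: term 3 = vv·d = vvd.
The next term joins dvvdvvddvvd and vvddvvddvvdvvddvvd.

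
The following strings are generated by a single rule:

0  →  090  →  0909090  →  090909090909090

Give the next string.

0909090909090909090909090909090

Every step duplicates the string with '9' between the halves.
So the next term is two copies of 090909090909090 with '9' between the halves.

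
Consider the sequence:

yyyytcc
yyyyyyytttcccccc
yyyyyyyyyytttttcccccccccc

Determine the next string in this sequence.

Term n consists of 3n+1 y's, followed by 2n-1 t's, followed by 4n-2 c's (n = 1, 2, …).
Setting n = 4 gives 13, 7, 14 characters in each block.

yyyyyyyyyyyyytttttttcccccccccccccc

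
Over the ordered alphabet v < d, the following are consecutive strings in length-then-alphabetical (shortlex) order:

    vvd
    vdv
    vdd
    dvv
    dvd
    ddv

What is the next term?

ddd

Treat ddv as a base-2 numeral over the given alphabet and add one, carrying through any trailing d's.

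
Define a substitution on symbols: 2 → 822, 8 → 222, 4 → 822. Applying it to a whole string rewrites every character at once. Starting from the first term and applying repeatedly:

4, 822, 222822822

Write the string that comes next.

Apply φ to 222822822 symbol by symbol: 2→822, 2→822, 2→822, 8→222, 2→822, 2→822, 8→222, 2→822, 2→822; joined: 822 822 822 222 822 822 222 822 822.

822822822222822822222822822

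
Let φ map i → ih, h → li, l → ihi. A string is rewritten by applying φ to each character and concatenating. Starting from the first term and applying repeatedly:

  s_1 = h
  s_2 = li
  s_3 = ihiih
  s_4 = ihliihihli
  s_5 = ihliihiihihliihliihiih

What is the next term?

Replace each of the 22 characters of ihliihiihihliihliihiih in place — ih li ihi ih ih li ih ih li ih li ihi ih ih li ihi ih ih li ih ih li — and concatenate.

ihliihiihihliihihliihliihiihihliihiihihliihihli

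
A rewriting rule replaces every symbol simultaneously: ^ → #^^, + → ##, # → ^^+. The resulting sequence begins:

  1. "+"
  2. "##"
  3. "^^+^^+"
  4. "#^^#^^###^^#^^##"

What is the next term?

^^+#^^#^^^^+#^^#^^^^+^^+^^+#^^#^^^^+#^^#^^^^+^^+

φ(#^^#^^###^^#^^##) expands symbol-by-symbol to ^^+ #^^ #^^ ^^+ #^^ #^^ ^^+ ^^+ ^^+ #^^ #^^ ^^+ #^^ #^^ ^^+ ^^+; joining the 16 pieces gives the next term.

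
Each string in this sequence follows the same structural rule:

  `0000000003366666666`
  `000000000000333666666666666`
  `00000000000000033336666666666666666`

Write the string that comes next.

0000000000000000003333366666666666666666666

Term n consists of 3n+3 0's, followed by n 3's, followed by 4n 6's, where the shown terms are n = 2, 3, 4.
At n = 5 the blocks have lengths 18, 5, 20.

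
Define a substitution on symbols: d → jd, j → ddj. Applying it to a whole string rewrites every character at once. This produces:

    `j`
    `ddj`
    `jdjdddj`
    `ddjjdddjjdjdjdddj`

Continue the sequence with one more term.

Applying the rule to each of the 17 symbols of ddjjdddjjdjdjdddj gives the pieces jd jd ddj ddj jd jd jd ddj ddj jd ddj jd ddj jd jd jd ddj, which concatenate to the answer.

jdjdddjddjjdjdjdddjddjjdddjjdddjjdjdjdddj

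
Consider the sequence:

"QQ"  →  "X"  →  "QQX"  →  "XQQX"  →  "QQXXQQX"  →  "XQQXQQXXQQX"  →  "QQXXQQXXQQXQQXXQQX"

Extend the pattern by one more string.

Each term (from the third on) is the two preceding terms concatenated in order: term 3 = QQ·X = QQX.
The next term joins XQQXQQXXQQX and QQXXQQXXQQXQQXXQQX.

XQQXQQXXQQXQQXXQQXXQQXQQXXQQX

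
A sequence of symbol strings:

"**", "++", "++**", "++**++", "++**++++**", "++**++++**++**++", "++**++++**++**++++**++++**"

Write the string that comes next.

++**++++**++**++++**++++**++**++++**++**++

This is a Fibonacci-style word recurrence s(k) = s(k−1)·s(k−2): e.g. ++·** = ++**.
So term 8 is ++**++++**++**++++**++++**·++**++++**++**++.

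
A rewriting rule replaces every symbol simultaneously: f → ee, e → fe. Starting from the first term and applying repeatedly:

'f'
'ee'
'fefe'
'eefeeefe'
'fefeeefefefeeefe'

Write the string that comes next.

φ(fefeeefefefeeefe) expands symbol-by-symbol to ee fe ee fe fe fe ee fe ee fe ee fe fe fe ee fe; joining the 16 pieces gives the next term.

eefeeefefefeeefeeefeeefefefeeefe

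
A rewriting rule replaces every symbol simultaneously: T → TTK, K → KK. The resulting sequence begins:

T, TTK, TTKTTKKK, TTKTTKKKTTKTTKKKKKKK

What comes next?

TTKTTKKKTTKTTKKKKKKKTTKTTKKKTTKTTKKKKKKKKKKKKKKK

Replace each of the 20 characters of TTKTTKKKTTKTTKKKKKKK in place — TTK TTK KK TTK TTK KK KK KK TTK TTK KK TTK TTK KK KK KK KK KK KK KK — and concatenate.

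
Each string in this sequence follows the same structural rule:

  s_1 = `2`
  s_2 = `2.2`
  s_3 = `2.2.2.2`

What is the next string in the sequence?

Each string is two copies of the previous one joined by '.'.
Doubling 2.2.2.2 with '.' between the halves:

2.2.2.2.2.2.2.2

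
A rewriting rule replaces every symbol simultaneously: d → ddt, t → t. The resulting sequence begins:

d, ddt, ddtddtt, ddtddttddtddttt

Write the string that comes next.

ddtddttddtddtttddtddttddtddtttt

φ(ddtddttddtddttt) expands symbol-by-symbol to ddt ddt t ddt ddt t t ddt ddt t ddt ddt t t t; joining the 15 pieces gives the next term.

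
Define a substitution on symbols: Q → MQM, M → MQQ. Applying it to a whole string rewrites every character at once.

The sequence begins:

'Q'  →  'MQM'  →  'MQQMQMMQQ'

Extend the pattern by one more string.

MQQMQMMQMMQQMQMMQQMQQMQMMQM

Apply φ to MQQMQMMQQ symbol by symbol: M→MQQ, Q→MQM, Q→MQM, M→MQQ, Q→MQM, M→MQQ, M→MQQ, Q→MQM, Q→MQM; joined: MQQ MQM MQM MQQ MQM MQQ MQQ MQM MQM.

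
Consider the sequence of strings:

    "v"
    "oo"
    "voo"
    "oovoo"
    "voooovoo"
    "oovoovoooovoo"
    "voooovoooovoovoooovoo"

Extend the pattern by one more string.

This is a Fibonacci-style word recurrence s(k) = s(k−2)·s(k−1): e.g. v·oo = voo.
So term 8 is oovoovoooovoo·voooovoooovoovoooovoo.

oovoovoooovoovoooovoooovoovoooovoo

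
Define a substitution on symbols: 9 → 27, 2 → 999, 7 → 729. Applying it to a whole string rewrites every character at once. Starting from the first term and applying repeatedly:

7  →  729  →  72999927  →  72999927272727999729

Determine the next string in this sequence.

Applying the rule to each of the 20 symbols of 72999927272727999729 gives the pieces 729 999 27 27 27 27 999 729 999 729 999 729 999 729 27 27 27 729 999 27, which concatenate to the answer.

7299992727272799972999972999972999972927272772999927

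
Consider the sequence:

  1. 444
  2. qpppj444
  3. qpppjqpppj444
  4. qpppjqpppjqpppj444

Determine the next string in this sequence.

qpppjqpppjqpppjqpppj444

The strings grow by a fixed prefix qpppj each time.
So the next term is qpppj·qpppjqpppjqpppj444.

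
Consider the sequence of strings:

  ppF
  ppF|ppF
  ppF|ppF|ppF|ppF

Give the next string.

ppF|ppF|ppF|ppF|ppF|ppF|ppF|ppF

Every step duplicates the string with '|' between the halves.
So the next term is two copies of ppF|ppF|ppF|ppF with '|' between the halves.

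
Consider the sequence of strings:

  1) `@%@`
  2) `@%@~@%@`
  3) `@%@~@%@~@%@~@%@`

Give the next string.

@%@~@%@~@%@~@%@~@%@~@%@~@%@~@%@

Each string is two copies of the previous one joined by '~'.
One more doubling of @%@~@%@~@%@~@%@ gives the answer.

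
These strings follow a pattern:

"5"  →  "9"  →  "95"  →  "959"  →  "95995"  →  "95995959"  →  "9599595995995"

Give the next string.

959959599599595995959

From term 3 onward, concatenate the last term with the second-to-last: 9·5 = 95, 95·9 = 959, …
So term 8 is 9599595995995·95995959.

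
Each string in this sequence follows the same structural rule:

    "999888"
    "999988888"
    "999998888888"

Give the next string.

Each string has the form 9^{n+1} 8^{2n-1}, where the shown terms are n = 2, 3, 4.
Setting n = 5 gives 6, 9 characters in each block.

999999888888888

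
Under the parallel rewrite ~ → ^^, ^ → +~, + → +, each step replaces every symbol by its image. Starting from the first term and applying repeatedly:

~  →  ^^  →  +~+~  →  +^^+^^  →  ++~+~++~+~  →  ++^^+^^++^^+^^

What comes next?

Replace each of the 14 characters of ++^^+^^++^^+^^ in place — + + +~ +~ + +~ +~ + + +~ +~ + +~ +~ — and concatenate.

+++~+~++~+~+++~+~++~+~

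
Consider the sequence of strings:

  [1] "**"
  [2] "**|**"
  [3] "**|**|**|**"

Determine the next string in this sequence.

Every step duplicates the string with '|' between the halves.
So the next term is two copies of **|**|**|** with '|' between the halves.

**|**|**|**|**|**|**|**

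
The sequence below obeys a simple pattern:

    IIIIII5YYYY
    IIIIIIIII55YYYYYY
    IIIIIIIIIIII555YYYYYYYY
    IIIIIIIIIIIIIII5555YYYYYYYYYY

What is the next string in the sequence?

IIIIIIIIIIIIIIIIII55555YYYYYYYYYYYY

The n-th term is 3n I's then n-1 5's then 2n Y's, where the shown terms are n = 2, 3, 4, 5.
For the next term, n = 6, so the run lengths are 18, 5, 12.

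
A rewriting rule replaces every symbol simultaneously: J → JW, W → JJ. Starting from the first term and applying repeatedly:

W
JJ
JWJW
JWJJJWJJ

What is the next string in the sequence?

JWJJJWJWJWJJJWJW

Rewriting each symbol of JWJJJWJJ: J→JW, W→JJ, J→JW, J→JW, J→JW, W→JJ, J→JW, J→JW, which concatenates to JW JJ JW JW JW JJ JW JW.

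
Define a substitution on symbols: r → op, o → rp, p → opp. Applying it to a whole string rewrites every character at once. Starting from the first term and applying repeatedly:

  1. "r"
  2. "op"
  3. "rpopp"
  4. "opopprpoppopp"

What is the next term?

Replace each of the 13 characters of opopprpoppopp in place — rp opp rp opp opp op opp rp opp opp rp opp opp — and concatenate.

rpopprpoppoppopopprpoppopprpoppopp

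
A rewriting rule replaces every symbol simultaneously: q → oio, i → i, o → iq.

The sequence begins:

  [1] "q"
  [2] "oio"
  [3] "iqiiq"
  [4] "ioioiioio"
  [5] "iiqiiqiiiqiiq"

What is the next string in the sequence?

iioioiioioiiioioiioio

Replace each of the 13 characters of iiqiiqiiiqiiq in place — i i oio i i oio i i i oio i i oio — and concatenate.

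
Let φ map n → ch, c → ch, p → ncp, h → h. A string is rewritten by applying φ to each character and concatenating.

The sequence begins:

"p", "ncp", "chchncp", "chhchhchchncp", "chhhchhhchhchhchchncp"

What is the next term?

Rewriting the 21 symbols of chhhchhhchhchhchchncp one by one yields ch h h h ch h h h ch h h ch h h ch h ch h ch ch ncp; concatenated:

chhhhchhhhchhhchhhchhchhchchncp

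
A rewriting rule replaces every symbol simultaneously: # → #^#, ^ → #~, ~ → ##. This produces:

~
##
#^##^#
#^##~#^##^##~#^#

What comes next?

Rewriting the 16 symbols of #^##~#^##^##~#^# one by one yields #^# #~ #^# #^# ## #^# #~ #^# #^# #~ #^# #^# ## #^# #~ #^#; concatenated:

#^##~#^##^####^##~#^##^##~#^##^####^##~#^#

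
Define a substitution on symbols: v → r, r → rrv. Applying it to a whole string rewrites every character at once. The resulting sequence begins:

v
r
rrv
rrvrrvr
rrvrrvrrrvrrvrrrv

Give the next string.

rrvrrvrrrvrrvrrrvrrvrrvrrrvrrvrrrvrrvrrvr

Applying the rule to each of the 17 symbols of rrvrrvrrrvrrvrrrv gives the pieces rrv rrv r rrv rrv r rrv rrv rrv r rrv rrv r rrv rrv rrv r, which concatenate to the answer.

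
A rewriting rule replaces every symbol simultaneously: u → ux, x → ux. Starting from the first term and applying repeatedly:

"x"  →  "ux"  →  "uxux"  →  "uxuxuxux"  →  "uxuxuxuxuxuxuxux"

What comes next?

φ(uxuxuxuxuxuxuxux) expands symbol-by-symbol to ux ux ux ux ux ux ux ux ux ux ux ux ux ux ux ux; joining the 16 pieces gives the next term.

uxuxuxuxuxuxuxuxuxuxuxuxuxuxuxux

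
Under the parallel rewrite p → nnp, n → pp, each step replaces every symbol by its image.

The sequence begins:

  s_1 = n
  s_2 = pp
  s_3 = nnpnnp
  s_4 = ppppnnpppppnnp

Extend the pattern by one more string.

φ(ppppnnpppppnnp) expands symbol-by-symbol to nnp nnp nnp nnp pp pp nnp nnp nnp nnp nnp pp pp nnp; joining the 14 pieces gives the next term.

nnpnnpnnpnnpppppnnpnnpnnpnnpnnpppppnnp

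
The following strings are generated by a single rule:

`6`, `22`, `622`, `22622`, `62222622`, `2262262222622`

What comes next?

From term 3 onward, concatenate the second-to-last term with the last: 6·22 = 622, 22·622 = 22622, …
Continuing: 62222622 · 2262262222622 gives term 7.

622226222262262222622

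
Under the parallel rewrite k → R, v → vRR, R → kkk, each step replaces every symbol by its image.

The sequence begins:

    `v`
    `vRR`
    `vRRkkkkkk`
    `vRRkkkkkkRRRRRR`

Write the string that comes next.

Rewriting the 15 symbols of vRRkkkkkkRRRRRR one by one yields vRR kkk kkk R R R R R R kkk kkk kkk kkk kkk kkk; concatenated:

vRRkkkkkkRRRRRRkkkkkkkkkkkkkkkkkk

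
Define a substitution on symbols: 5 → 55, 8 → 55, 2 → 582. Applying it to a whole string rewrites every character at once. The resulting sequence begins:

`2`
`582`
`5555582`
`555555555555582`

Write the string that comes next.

5555555555555555555555555555582

φ(555555555555582) expands symbol-by-symbol to 55 55 55 55 55 55 55 55 55 55 55 55 55 55 582; joining the 15 pieces gives the next term.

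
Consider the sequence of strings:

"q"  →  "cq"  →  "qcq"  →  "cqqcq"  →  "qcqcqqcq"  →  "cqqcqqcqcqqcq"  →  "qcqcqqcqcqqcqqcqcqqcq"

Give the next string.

Each term (from the third on) is the two preceding terms concatenated in order: term 3 = q·cq = qcq.
Continuing: cqqcqqcqcqqcq · qcqcqqcqcqqcqqcqcqqcq gives term 8.

cqqcqqcqcqqcqqcqcqqcqcqqcqqcqcqqcq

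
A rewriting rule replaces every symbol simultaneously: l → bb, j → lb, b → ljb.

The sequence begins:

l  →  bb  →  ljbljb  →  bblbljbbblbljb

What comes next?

Applying the rule to each of the 14 symbols of bblbljbbblbljb gives the pieces ljb ljb bb ljb bb lb ljb ljb ljb bb ljb bb lb ljb, which concatenate to the answer.

ljbljbbbljbbblbljbljbljbbbljbbblbljb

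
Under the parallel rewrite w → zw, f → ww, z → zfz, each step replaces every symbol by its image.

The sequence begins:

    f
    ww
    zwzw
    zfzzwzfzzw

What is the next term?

zfzwwzfzzfzzwzfzwwzfzzfzzw

Expanding zfzzwzfzzw: z→zfz, f→ww, z→zfz, z→zfz, w→zw, z→zfz, f→ww, z→zfz, z→zfz, w→zw. Concatenated: zfz ww zfz zfz zw zfz ww zfz zfz zw.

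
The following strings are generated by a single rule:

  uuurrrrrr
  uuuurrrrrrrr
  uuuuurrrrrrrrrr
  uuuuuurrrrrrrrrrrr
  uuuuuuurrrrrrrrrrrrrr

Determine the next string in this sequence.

Reading off run lengths: u runs 3, 4, 5, 6, 7; r runs 6, 8, 10, 12, 14 — each is linear in n, where the shown terms are n = 3, 4, 5, 6, 7.
Setting n = 8 gives 8, 16 characters in each block.

uuuuuuuurrrrrrrrrrrrrrrr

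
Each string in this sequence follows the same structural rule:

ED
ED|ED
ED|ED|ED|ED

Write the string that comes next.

s(k+1) = s(k)·|·s(k) — each term doubles the last with '|' between the halves.
Doubling ED|ED|ED|ED with '|' between the halves:

ED|ED|ED|ED|ED|ED|ED|ED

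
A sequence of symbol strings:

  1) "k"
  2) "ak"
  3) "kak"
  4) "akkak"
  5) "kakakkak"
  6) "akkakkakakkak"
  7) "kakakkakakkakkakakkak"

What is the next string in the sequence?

akkakkakakkakkakakkakakkakkakakkak

Each term (from the third on) is the two preceding terms concatenated in order: term 3 = k·ak = kak.
The next term joins akkakkakakkak and kakakkakakkakkakakkak.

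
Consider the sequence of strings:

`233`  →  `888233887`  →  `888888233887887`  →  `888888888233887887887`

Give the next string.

s(k+1) = 888·s(k)·887, so each term gains 888 as a prefix and 887 as a suffix.
One more step from 888888888233887887887 gives the answer.

888888888888233887887887887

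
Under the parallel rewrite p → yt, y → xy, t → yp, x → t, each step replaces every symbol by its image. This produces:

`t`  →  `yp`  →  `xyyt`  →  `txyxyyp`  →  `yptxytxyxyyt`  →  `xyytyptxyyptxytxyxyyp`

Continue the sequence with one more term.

txyxyypxyytyptxyxyytyptxyyptxytxyxyyt

Replace each of the 21 characters of xyytyptxyyptxytxyxyyp in place — t xy xy yp xy yt yp t xy xy yt yp t xy yp t xy t xy xy yt — and concatenate.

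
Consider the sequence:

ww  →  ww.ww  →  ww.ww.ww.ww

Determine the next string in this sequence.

Every step duplicates the string with '.' between the halves.
So the next term is two copies of ww.ww.ww.ww with '.' between the halves.

ww.ww.ww.ww.ww.ww.ww.ww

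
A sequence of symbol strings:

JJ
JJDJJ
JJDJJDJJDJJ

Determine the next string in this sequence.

s(k+1) = s(k)·D·s(k) — each term doubles the last with 'D' between the halves.
So the next term is two copies of JJDJJDJJDJJ with 'D' between the halves.

JJDJJDJJDJJDJJDJJDJJDJJ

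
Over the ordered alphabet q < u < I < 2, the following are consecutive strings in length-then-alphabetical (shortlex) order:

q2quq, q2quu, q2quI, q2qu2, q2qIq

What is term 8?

Stepping forward 3 times from q2qIq: q2qIq → q2qIu → q2qII, then the target.

q2qI2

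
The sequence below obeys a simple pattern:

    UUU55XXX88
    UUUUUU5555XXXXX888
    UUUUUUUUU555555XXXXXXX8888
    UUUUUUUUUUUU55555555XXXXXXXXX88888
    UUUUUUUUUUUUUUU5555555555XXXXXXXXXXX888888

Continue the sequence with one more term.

UUUUUUUUUUUUUUUUUU555555555555XXXXXXXXXXXXX8888888

Each string has the form U^{3n} 5^{2n} X^{2n+1} 8^{n+1} (n = 1, 2, …).
For the next term, n = 6, so the run lengths are 18, 12, 13, 7.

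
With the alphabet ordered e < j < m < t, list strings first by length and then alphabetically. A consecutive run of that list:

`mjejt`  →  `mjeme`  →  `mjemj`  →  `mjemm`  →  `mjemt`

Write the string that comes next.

mjete

Treat mjemt as a base-4 numeral over the given alphabet and add one, carrying through any trailing t's.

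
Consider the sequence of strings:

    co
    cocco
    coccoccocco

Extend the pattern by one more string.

coccoccoccoccoccoccocco

s(k+1) = s(k)·c·s(k) — each term doubles the last with 'c' between the halves.
So the next term is two copies of coccoccocco with 'c' between the halves.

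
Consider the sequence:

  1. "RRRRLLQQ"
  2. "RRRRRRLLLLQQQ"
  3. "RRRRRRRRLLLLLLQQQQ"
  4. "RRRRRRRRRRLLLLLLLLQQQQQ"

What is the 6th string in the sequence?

RRRRRRRRRRRRRRLLLLLLLLLLLLQQQQQQQ

Reading off run lengths: R runs 4, 6, 8, 10; L runs 2, 4, 6, 8; Q runs 2, 3, 4, 5 — each is linear in n (n = 1, 2, …).
For term 6, n = 6, so the run lengths are 14, 12, 7.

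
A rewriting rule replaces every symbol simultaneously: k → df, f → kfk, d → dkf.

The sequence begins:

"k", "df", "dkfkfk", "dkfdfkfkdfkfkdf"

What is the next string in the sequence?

dkfdfkfkdkfkfkdfkfkdfdkfkfkdfkfkdfdkfkfk

Replace each of the 15 characters of dkfdfkfkdfkfkdf in place — dkf df kfk dkf kfk df kfk df dkf kfk df kfk df dkf kfk — and concatenate.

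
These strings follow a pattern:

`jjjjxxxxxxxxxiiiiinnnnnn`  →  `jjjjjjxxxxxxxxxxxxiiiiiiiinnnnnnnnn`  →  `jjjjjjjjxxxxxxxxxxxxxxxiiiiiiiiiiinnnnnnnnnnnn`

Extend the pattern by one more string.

Term n consists of 2n j's, followed by 3n+3 x's, followed by 3n-1 i's, followed by 3n n's, where the shown terms are n = 2, 3, 4.
At n = 5 the blocks have lengths 10, 18, 14, 15.

jjjjjjjjjjxxxxxxxxxxxxxxxxxxiiiiiiiiiiiiiinnnnnnnnnnnnnnn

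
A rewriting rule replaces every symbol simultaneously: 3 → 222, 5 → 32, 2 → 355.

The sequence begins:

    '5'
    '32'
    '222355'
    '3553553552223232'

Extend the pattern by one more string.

Rewriting the 16 symbols of 3553553552223232 one by one yields 222 32 32 222 32 32 222 32 32 355 355 355 222 355 222 355; concatenated:

222323222232322223232355355355222355222355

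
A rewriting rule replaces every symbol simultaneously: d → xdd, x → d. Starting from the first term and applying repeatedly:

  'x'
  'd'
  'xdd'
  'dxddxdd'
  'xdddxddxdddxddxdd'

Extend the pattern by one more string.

dxddxddxdddxddxdddxddxddxdddxddxdddxddxdd

φ(xdddxddxdddxddxdd) expands symbol-by-symbol to d xdd xdd xdd d xdd xdd d xdd xdd xdd d xdd xdd d xdd xdd; joining the 17 pieces gives the next term.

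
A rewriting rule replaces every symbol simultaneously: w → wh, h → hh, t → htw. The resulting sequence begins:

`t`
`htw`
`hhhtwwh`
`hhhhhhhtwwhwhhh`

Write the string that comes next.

Applying the rule to each of the 15 symbols of hhhhhhhtwwhwhhh gives the pieces hh hh hh hh hh hh hh htw wh wh hh wh hh hh hh, which concatenate to the answer.

hhhhhhhhhhhhhhhtwwhwhhhwhhhhhhh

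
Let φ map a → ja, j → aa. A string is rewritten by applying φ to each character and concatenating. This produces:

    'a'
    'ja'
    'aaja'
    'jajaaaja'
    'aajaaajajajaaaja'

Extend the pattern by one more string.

jajaaajajajaaajaaajaaajajajaaaja

Applying the rule to each of the 16 symbols of aajaaajajajaaaja gives the pieces ja ja aa ja ja ja aa ja aa ja aa ja ja ja aa ja, which concatenate to the answer.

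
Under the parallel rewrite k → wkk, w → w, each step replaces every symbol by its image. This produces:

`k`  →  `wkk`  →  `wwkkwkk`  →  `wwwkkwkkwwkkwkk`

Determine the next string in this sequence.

Rewriting the 15 symbols of wwwkkwkkwwkkwkk one by one yields w w w wkk wkk w wkk wkk w w wkk wkk w wkk wkk; concatenated:

wwwwkkwkkwwkkwkkwwwkkwkkwwkkwkk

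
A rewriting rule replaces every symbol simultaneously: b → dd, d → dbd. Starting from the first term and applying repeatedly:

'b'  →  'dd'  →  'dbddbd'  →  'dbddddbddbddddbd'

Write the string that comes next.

dbddddbddbddbddbddddbddbddddbddbddbddbddddbd

Applying the rule to each of the 16 symbols of dbddddbddbddddbd gives the pieces dbd dd dbd dbd dbd dbd dd dbd dbd dd dbd dbd dbd dbd dd dbd, which concatenate to the answer.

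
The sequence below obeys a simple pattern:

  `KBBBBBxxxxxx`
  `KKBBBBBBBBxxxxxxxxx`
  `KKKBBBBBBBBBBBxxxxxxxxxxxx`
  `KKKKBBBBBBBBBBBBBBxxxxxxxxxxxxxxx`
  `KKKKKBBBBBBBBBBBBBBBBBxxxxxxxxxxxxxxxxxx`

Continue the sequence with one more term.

KKKKKKBBBBBBBBBBBBBBBBBBBBxxxxxxxxxxxxxxxxxxxxx

Term n consists of n-1 K's, followed by 3n-1 B's, followed by 3n x's, where the shown terms are n = 2, 3, 4, 5, 6.
Setting n = 7 gives 6, 20, 21 characters in each block.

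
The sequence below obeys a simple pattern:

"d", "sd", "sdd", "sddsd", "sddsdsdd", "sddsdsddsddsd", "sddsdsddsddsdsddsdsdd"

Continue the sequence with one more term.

From term 3 onward, concatenate the last term with the second-to-last: sd·d = sdd, sdd·sd = sddsd, …
The next term joins sddsdsddsddsdsddsdsdd and sddsdsddsddsd.

sddsdsddsddsdsddsdsddsddsdsddsddsd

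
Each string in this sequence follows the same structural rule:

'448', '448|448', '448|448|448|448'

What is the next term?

s(k+1) = s(k)·|·s(k) — each term doubles the last with '|' between the halves.
So the next term is two copies of 448|448|448|448 with '|' between the halves.

448|448|448|448|448|448|448|448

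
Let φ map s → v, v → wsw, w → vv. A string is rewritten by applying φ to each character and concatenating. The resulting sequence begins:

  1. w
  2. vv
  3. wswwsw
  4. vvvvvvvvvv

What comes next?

wswwswwswwswwswwswwswwswwswwsw

Apply φ to vvvvvvvvvv symbol by symbol: v→wsw, v→wsw, v→wsw, v→wsw, v→wsw, v→wsw, v→wsw, v→wsw, v→wsw, v→wsw; joined: wsw wsw wsw wsw wsw wsw wsw wsw wsw wsw.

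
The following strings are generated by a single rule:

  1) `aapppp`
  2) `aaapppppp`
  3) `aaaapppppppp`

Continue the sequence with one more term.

Each string has the form a^{n} p^{2n}, where the shown terms are n = 2, 3, 4.
Setting n = 5 gives 5, 10 characters in each block.

aaaaapppppppppp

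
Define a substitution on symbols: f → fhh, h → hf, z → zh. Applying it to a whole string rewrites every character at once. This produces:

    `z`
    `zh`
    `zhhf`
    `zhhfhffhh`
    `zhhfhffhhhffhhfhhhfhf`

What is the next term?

zhhfhffhhhffhhfhhhfhfhffhhfhhhfhffhhhfhfhffhhhffhh

φ(zhhfhffhhhffhhfhhhfhf) expands symbol-by-symbol to zh hf hf fhh hf fhh fhh hf hf hf fhh fhh hf hf fhh hf hf hf fhh hf fhh; joining the 21 pieces gives the next term.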